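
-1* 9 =-9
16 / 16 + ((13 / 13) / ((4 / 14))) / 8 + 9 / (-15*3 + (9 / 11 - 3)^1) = 3451 / 2768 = 1.25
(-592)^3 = -207474688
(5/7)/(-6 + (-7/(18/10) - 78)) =-45/5537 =-0.01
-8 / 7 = -1.14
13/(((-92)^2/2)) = 13/4232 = 0.00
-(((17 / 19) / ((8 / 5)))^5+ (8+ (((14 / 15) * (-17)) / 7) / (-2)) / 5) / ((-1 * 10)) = 11448522232759 / 60852609024000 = 0.19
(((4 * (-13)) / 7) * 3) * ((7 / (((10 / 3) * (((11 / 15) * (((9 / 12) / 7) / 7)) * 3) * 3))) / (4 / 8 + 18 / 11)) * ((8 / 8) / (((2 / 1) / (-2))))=10192 / 47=216.85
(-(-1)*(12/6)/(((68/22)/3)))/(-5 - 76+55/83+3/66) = -20086/830807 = -0.02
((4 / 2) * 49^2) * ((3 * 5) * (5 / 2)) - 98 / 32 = 2881151 / 16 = 180071.94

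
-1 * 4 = -4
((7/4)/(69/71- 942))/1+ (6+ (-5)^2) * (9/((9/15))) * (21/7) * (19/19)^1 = 372816043/267252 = 1395.00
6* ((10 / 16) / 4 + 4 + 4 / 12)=431 / 16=26.94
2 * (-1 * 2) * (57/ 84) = -19/ 7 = -2.71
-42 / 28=-3 / 2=-1.50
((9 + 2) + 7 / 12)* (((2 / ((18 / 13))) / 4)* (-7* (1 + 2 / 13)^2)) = -24325 / 624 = -38.98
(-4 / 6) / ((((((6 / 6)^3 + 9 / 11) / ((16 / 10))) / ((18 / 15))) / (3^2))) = -792 / 125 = -6.34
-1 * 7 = -7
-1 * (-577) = 577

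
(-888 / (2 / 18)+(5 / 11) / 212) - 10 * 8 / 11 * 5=-18722139 / 2332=-8028.36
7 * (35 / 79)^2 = 8575 / 6241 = 1.37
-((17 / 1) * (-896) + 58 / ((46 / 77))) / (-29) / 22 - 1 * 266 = -4251387 / 14674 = -289.72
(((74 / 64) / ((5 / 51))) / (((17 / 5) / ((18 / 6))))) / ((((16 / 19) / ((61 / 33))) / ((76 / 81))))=814777 / 38016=21.43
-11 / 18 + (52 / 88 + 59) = 5839 / 99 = 58.98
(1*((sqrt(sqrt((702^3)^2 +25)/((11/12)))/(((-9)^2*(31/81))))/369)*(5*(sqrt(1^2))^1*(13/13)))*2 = 20*119680300997734489^(1/4)*sqrt(33)/125829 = 16.98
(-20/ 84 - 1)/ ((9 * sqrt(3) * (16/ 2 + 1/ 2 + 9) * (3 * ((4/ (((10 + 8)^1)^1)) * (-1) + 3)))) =-52 * sqrt(3)/ 165375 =-0.00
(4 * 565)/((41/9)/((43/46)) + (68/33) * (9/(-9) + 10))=4810410/49847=96.50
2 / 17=0.12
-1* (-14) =14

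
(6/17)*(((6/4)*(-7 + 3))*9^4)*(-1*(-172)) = -40625712/17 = -2389747.76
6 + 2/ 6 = 19/ 3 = 6.33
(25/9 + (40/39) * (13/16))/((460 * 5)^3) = 13/43801200000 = 0.00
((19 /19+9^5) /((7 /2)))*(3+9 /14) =3011550 /49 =61460.20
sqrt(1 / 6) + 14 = sqrt(6) / 6 + 14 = 14.41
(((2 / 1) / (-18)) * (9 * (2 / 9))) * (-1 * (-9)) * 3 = -6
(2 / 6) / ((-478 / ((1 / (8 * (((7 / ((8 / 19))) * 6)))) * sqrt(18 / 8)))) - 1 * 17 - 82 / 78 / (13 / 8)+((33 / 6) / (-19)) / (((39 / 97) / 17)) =-3853206925 / 128928072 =-29.89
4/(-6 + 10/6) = -0.92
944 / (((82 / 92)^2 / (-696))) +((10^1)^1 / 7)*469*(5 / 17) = -23628835978 / 28577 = -826848.02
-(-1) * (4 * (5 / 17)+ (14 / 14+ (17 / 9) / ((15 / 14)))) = 9041 / 2295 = 3.94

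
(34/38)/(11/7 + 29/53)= 6307/14934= 0.42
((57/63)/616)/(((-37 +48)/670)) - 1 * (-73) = 5200169/71148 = 73.09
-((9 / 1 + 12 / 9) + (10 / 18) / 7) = -656 / 63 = -10.41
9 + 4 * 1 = 13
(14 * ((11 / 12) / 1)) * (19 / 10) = 24.38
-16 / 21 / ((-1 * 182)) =8 / 1911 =0.00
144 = 144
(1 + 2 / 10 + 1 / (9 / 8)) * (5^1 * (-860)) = -80840 / 9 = -8982.22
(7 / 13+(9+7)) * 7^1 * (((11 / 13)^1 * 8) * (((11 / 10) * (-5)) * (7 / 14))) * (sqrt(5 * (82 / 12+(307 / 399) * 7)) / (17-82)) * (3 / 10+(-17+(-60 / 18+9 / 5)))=-19922287 * sqrt(794010) / 3756870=-4725.26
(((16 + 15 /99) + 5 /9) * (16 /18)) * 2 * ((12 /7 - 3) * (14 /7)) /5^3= -52928 /86625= -0.61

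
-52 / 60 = -13 / 15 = -0.87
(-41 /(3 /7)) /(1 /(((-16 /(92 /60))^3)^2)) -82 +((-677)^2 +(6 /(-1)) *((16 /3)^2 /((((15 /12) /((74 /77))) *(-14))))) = -147262989952887551581 /1196870162565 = -123040071.14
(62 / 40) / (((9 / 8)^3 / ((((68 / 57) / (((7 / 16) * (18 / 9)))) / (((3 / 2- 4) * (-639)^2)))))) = -4317184 / 2969218439775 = -0.00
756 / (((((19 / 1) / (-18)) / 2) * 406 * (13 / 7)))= -13608 / 7163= -1.90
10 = 10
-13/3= -4.33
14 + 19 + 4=37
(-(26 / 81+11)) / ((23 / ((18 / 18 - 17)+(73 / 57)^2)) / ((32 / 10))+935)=-136904432 / 11300879673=-0.01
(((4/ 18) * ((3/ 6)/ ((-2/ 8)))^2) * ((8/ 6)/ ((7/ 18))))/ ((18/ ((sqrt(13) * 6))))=64 * sqrt(13)/ 63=3.66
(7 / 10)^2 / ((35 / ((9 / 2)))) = 63 / 1000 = 0.06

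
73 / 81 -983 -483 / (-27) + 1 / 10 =-964.11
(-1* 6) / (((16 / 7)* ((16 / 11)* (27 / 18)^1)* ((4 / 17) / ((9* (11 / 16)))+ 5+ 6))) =-129591 / 1188928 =-0.11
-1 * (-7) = 7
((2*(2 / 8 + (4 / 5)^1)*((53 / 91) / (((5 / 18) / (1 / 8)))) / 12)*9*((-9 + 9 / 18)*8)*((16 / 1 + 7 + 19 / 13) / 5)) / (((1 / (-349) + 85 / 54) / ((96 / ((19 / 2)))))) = -10497052235232 / 11885115125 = -883.21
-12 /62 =-0.19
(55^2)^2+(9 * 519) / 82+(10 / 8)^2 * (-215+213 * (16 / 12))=6002918093 / 656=9150789.78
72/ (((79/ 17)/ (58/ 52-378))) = -5996988/ 1027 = -5839.33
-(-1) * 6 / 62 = 3 / 31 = 0.10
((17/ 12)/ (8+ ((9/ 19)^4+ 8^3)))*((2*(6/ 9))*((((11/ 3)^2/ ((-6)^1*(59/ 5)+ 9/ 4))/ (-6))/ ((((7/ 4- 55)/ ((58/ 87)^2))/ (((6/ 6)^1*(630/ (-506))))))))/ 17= 8027773600/ 110614219787890107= 0.00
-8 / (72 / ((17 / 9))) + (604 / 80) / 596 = -190409 / 965520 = -0.20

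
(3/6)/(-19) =-1/38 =-0.03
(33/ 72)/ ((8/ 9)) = 33/ 64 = 0.52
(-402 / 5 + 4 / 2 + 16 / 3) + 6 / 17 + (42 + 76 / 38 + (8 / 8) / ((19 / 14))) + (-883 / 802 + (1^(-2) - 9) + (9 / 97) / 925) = -2585385700453 / 69728707050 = -37.08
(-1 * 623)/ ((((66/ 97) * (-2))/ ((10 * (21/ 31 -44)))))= -198335.37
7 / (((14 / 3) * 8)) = 3 / 16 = 0.19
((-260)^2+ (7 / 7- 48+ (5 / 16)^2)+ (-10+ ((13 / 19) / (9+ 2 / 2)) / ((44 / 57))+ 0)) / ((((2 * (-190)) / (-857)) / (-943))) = -768558117121513 / 5350400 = -143644983.01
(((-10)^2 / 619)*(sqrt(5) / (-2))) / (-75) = 0.00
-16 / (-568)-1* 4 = -282 / 71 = -3.97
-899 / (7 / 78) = -70122 / 7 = -10017.43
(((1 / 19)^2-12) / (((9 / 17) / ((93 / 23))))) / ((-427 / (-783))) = -9765837 / 58121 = -168.03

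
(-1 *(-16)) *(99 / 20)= 396 / 5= 79.20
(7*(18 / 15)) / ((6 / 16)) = 112 / 5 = 22.40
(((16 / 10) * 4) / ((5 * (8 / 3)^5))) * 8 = 243 / 3200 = 0.08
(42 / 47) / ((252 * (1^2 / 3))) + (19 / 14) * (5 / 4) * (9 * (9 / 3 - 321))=-6389401 / 1316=-4855.17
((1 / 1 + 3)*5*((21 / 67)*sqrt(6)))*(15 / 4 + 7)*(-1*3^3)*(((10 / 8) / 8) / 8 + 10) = -312686325*sqrt(6) / 17152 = -44654.96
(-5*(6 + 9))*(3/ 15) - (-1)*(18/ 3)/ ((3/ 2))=-11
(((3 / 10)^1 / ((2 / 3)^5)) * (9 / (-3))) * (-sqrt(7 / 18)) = 729 * sqrt(14) / 640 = 4.26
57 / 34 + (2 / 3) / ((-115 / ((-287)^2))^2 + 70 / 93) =41372878983503 / 16147513960630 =2.56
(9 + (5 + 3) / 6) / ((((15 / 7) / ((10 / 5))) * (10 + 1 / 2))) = 124 / 135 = 0.92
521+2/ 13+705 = 15940/ 13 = 1226.15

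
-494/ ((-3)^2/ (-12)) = 1976/ 3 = 658.67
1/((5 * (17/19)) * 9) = 19/765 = 0.02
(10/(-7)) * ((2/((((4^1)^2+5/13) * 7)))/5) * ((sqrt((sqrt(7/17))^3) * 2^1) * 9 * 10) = -3120 * 17^(1/4) * 7^(3/4)/59143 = -0.46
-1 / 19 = -0.05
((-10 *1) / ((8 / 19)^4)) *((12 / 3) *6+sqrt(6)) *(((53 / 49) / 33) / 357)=-34535065 / 49260288 - 34535065 *sqrt(6) / 1182246912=-0.77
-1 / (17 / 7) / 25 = -7 / 425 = -0.02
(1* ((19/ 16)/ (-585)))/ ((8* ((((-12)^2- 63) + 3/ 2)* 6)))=-19/ 37065600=-0.00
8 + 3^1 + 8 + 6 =25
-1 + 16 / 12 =0.33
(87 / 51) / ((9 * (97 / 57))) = 551 / 4947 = 0.11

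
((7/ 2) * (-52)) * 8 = -1456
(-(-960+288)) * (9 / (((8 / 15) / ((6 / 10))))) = 6804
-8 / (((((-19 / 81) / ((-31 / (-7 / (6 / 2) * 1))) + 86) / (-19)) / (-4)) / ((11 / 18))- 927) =2798928 / 323678077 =0.01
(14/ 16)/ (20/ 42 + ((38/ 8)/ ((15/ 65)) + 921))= 147/ 158266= 0.00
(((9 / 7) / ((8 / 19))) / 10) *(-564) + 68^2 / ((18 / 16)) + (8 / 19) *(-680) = 87421339 / 23940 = 3651.69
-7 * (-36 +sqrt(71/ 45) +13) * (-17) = -2737 +119 * sqrt(355)/ 15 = -2587.52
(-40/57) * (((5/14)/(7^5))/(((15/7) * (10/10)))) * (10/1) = -200/2873997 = -0.00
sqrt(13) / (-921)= -sqrt(13) / 921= -0.00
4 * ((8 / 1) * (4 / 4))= 32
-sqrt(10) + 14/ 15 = 14/ 15 - sqrt(10) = -2.23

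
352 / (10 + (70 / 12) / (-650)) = 274560 / 7793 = 35.23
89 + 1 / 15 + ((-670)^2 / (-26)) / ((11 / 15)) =-50310202 / 2145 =-23454.64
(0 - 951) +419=-532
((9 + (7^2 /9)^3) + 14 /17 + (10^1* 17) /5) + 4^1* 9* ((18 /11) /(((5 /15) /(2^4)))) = 413446390 /136323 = 3032.84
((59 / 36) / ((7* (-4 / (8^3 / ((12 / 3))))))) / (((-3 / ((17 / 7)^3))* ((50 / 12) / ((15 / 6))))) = 2318936 / 108045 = 21.46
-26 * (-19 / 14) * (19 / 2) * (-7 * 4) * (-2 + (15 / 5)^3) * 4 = -938600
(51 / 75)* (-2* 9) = -306 / 25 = -12.24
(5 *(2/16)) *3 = 15/8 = 1.88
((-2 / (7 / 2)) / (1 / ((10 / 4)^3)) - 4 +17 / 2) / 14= -31 / 98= -0.32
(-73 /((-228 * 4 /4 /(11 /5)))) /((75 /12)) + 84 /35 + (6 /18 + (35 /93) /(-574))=17178267 /6037250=2.85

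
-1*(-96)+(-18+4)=82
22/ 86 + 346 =14889/ 43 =346.26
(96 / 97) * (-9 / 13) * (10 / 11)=-8640 / 13871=-0.62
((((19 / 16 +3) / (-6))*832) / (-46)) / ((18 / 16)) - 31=-12283 / 621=-19.78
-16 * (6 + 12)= -288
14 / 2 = 7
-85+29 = -56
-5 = -5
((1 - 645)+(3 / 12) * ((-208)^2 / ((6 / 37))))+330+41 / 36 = 2389889 / 36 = 66385.81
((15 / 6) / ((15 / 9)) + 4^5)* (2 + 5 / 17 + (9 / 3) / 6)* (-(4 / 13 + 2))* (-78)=8768025 / 17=515766.18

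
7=7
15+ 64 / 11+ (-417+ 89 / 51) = -221279 / 561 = -394.44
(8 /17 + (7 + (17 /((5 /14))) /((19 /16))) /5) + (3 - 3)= 79841 /8075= 9.89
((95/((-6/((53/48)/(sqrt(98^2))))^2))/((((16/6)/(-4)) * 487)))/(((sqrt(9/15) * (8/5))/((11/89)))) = -14677025 * sqrt(15)/552428501925888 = -0.00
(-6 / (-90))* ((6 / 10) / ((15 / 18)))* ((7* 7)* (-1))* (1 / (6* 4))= -0.10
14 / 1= 14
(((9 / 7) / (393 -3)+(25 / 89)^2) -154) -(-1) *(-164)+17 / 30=-3431252807 / 10812165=-317.35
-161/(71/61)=-9821/71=-138.32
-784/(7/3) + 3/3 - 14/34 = -5702/17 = -335.41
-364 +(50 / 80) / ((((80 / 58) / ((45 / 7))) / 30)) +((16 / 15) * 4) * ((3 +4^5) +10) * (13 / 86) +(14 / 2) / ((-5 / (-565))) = 170950643 / 144480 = 1183.21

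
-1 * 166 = -166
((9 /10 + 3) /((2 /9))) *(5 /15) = 117 /20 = 5.85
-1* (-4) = 4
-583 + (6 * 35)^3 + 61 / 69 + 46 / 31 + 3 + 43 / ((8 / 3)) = 158464623491 / 17112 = 9260438.49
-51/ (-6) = 17/ 2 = 8.50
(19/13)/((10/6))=57/65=0.88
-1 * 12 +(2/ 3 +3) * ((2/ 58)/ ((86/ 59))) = -89135/ 7482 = -11.91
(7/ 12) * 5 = 35/ 12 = 2.92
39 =39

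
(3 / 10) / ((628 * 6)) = 1 / 12560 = 0.00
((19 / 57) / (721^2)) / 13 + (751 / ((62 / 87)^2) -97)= 107683289976193 / 77932483356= 1381.75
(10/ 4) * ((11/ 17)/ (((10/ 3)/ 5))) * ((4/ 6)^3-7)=-9955/ 612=-16.27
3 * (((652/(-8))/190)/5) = -489/1900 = -0.26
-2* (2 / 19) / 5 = -4 / 95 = -0.04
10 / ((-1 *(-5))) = 2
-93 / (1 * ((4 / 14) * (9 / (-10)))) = 1085 / 3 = 361.67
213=213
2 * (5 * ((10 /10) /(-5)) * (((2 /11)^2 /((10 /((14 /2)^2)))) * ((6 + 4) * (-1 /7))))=0.46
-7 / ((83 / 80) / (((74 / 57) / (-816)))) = 2590 / 241281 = 0.01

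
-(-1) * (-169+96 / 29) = -165.69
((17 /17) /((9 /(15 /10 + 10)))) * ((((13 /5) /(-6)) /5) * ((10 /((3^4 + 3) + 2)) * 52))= -3887 /5805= -0.67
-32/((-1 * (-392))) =-4/49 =-0.08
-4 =-4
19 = 19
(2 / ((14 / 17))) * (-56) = -136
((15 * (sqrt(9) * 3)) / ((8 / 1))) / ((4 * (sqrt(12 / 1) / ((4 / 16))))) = 45 * sqrt(3) / 256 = 0.30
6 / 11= 0.55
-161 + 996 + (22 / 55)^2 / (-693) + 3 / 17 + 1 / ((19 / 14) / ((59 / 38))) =88920520627 / 106323525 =836.32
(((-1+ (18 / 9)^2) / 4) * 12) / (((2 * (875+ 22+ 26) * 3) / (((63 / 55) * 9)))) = 1701 / 101530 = 0.02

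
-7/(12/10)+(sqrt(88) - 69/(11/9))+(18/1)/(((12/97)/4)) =2 *sqrt(22)+34301/66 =529.09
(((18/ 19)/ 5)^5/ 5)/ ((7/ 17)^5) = 2682916351776/ 650246810828125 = 0.00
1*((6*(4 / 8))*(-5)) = -15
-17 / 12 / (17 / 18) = -1.50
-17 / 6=-2.83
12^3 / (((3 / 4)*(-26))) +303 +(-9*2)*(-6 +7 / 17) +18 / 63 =315.26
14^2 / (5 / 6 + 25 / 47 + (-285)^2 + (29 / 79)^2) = 344952552 / 142955553397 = 0.00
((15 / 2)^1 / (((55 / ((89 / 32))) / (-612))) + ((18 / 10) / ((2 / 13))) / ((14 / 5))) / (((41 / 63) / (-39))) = 2403999 / 176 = 13659.09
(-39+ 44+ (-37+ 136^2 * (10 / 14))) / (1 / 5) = 461280 / 7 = 65897.14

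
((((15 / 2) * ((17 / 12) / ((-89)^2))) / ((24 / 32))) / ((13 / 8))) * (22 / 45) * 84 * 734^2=22567411328 / 926757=24350.95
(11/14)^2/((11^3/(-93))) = -93/2156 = -0.04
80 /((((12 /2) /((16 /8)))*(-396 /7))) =-140 /297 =-0.47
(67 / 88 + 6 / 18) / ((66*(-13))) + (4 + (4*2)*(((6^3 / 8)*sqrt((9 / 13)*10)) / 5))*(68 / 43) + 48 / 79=5333828891 / 769461264 + 44064*sqrt(130) / 2795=186.68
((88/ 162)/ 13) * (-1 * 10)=-440/ 1053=-0.42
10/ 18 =5/ 9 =0.56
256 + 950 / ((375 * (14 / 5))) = 5395 / 21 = 256.90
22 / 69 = 0.32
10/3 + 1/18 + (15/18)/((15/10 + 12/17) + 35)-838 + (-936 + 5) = -8040491/4554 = -1765.59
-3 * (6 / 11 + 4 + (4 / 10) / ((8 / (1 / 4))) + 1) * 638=-425517 / 40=-10637.92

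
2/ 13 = 0.15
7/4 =1.75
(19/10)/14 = 19/140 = 0.14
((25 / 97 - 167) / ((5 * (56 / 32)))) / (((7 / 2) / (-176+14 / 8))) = 22546556 / 23765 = 948.73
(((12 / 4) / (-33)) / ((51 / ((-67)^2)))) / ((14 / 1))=-0.57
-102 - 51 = -153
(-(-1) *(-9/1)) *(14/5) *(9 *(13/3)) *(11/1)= -54054/5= -10810.80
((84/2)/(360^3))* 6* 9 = 7/144000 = 0.00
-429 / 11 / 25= -39 / 25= -1.56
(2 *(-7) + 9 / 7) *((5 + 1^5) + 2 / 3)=-1780 / 21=-84.76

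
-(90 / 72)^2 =-25 / 16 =-1.56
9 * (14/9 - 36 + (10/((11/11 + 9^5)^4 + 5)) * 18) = -251275440253129166662/810565936300416667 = -310.00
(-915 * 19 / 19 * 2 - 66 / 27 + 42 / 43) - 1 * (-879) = -368605 / 387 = -952.47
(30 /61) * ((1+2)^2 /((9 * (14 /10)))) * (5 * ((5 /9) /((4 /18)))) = 1875 /427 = 4.39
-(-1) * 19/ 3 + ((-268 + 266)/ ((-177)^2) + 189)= 6119596/ 31329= 195.33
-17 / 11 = -1.55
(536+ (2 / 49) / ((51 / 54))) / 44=111631 / 9163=12.18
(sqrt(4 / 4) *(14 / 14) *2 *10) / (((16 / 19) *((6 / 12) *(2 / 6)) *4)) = 35.62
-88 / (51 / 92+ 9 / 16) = -78.79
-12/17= -0.71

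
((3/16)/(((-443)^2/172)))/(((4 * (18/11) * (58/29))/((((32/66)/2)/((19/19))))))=43/14129928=0.00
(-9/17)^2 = 81/289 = 0.28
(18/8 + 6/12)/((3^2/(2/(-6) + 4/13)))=-11/1404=-0.01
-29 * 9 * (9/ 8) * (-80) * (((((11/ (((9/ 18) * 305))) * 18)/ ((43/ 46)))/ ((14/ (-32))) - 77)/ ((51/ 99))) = -1141118609994/ 312137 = -3655826.16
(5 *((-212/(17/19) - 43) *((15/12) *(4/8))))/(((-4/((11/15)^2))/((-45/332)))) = -2879195/180608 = -15.94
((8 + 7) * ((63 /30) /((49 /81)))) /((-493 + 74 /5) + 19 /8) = -14580 /133231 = -0.11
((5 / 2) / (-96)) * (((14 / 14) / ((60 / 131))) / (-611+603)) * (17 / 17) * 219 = 9563 / 6144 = 1.56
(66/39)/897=22/11661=0.00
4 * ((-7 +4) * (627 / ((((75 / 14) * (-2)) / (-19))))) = -333564 / 25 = -13342.56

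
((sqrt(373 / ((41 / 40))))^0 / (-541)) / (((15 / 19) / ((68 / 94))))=-646 / 381405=-0.00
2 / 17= 0.12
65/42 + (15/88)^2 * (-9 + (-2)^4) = 284755/162624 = 1.75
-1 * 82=-82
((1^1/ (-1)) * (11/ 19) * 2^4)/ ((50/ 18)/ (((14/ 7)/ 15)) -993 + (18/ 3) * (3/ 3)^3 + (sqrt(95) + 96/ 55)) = 19166400 * sqrt(95)/ 1924290466039 + 18484482720/ 1924290466039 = 0.01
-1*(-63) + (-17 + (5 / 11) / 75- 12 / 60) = 7558 / 165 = 45.81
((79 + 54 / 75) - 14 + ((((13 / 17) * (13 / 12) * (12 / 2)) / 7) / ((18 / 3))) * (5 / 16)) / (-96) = -37560389 / 54835200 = -0.68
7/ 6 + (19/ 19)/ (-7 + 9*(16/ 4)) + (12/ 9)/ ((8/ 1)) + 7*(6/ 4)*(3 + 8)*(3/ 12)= 21049/ 696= 30.24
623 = 623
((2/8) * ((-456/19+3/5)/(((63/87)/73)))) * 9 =-743067/140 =-5307.62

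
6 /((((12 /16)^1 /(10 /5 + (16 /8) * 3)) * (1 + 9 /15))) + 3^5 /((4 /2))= 323 /2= 161.50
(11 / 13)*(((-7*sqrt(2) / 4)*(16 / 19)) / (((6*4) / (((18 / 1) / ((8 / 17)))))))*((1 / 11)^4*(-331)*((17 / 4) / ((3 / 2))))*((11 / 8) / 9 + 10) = 489487103*sqrt(2) / 378728064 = 1.83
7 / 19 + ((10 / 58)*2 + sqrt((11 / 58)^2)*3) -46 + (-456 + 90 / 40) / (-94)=-8264387 / 207176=-39.89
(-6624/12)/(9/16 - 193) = 2.87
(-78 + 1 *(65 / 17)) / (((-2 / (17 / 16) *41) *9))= 1261 / 11808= 0.11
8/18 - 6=-50/9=-5.56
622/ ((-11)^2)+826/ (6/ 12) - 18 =198336/ 121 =1639.14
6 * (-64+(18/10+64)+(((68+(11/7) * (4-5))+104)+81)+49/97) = 5168556/3395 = 1522.40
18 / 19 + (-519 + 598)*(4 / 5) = 6094 / 95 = 64.15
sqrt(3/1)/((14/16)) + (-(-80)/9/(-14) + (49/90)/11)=-4057/6930 + 8 * sqrt(3)/7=1.39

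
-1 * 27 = -27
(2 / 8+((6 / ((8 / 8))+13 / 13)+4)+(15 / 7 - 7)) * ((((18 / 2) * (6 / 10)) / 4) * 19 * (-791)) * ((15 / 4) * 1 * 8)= -3891169.12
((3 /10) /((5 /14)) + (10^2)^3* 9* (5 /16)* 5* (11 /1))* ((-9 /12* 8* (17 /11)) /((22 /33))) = -591679690713 /275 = -2151562511.68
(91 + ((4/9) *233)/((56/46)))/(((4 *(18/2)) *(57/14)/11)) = 61006/4617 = 13.21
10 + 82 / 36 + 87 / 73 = 17699 / 1314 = 13.47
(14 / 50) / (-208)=-7 / 5200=-0.00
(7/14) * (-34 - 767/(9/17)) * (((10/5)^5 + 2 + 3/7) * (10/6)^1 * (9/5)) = -3216145/42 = -76574.88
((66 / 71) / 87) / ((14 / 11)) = 121 / 14413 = 0.01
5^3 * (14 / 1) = 1750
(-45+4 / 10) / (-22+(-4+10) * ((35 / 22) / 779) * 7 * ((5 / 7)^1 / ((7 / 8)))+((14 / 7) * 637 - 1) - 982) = -1910887 / 11528305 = -0.17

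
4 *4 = 16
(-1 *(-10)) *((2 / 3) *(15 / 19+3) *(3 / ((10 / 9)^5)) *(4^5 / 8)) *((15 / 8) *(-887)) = -22626632016 / 2375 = -9527002.95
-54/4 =-27/2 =-13.50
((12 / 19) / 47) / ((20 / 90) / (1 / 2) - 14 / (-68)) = 3672 / 177707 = 0.02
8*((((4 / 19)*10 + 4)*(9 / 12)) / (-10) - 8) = -6428 / 95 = -67.66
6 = 6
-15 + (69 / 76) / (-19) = -15.05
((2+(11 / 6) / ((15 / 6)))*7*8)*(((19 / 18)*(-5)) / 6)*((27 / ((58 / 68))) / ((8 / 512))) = -23731456 / 87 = -272775.36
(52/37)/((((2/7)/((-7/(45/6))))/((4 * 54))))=-183456/185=-991.65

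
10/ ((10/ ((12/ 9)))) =4/ 3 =1.33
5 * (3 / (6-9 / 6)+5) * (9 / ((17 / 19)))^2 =48735 / 17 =2866.76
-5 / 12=-0.42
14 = 14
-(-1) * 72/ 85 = 72/ 85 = 0.85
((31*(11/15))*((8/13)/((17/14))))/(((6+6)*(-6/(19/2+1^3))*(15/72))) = -133672/16575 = -8.06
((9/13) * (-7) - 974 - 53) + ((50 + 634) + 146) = -201.85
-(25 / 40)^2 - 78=-5017 / 64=-78.39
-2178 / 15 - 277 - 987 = -1409.20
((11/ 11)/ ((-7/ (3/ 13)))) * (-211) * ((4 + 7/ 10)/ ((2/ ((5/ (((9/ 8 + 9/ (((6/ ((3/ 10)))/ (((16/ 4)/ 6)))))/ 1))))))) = 99170/ 1729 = 57.36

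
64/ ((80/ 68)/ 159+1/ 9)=540.04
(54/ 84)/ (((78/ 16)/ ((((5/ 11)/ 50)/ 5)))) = 6/ 25025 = 0.00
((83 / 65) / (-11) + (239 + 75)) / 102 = 74809 / 24310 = 3.08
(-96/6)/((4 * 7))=-4/7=-0.57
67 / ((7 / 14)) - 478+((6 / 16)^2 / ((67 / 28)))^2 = -344.00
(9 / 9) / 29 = 0.03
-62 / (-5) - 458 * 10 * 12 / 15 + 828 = -14118 / 5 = -2823.60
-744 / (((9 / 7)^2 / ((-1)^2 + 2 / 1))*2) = -6076 / 9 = -675.11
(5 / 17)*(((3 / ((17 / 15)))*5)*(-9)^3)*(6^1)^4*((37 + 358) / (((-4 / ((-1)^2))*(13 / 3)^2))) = 944636377500 / 48841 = 19341053.16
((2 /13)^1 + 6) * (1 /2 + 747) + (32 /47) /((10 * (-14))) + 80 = 4680.00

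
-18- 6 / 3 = -20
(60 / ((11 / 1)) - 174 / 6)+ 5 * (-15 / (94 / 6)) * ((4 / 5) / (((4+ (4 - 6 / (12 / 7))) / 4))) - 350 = -194883 / 517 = -376.95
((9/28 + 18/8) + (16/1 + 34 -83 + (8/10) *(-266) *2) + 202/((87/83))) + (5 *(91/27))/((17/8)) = -118980341/465885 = -255.39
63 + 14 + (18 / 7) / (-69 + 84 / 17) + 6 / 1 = 70267 / 847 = 82.96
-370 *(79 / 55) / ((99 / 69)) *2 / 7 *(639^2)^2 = -14945099838249852 / 847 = -17644745971959.68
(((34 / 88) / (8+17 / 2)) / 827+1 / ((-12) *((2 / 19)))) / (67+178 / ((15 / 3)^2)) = -15843375 / 1483393208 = -0.01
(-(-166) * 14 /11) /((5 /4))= 9296 /55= 169.02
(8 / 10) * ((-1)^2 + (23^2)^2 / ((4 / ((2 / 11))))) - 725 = 9451.84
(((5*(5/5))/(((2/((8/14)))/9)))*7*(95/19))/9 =50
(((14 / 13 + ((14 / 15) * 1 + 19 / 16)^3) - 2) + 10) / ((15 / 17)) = 56874706609 / 2695680000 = 21.10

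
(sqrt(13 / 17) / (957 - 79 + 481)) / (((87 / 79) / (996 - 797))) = 15721 * sqrt(221) / 2009961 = 0.12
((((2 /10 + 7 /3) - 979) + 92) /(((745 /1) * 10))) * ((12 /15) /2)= -13267 /279375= -0.05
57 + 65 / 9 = 578 / 9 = 64.22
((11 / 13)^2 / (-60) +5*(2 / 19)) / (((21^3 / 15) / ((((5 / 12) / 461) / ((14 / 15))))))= 2477525 / 3070768899744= 0.00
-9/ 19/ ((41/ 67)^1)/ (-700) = 603/ 545300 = 0.00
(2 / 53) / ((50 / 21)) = 21 / 1325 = 0.02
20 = 20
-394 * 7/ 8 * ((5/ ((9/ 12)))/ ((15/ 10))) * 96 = -441280/ 3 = -147093.33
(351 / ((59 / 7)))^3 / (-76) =-14832537993 / 15608804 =-950.27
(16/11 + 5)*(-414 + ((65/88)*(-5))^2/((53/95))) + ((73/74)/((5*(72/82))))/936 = -552846679255279/219874065840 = -2514.38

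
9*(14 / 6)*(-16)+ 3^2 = -327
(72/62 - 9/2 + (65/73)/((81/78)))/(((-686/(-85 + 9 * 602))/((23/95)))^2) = -8.79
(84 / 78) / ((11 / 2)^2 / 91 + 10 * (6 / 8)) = 392 / 2851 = 0.14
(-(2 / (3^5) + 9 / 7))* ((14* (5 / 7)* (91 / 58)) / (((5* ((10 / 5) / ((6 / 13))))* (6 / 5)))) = -11005 / 14094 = -0.78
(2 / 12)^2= 1 / 36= 0.03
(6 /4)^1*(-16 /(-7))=24 /7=3.43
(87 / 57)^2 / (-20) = -841 / 7220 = -0.12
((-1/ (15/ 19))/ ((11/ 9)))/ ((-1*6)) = 19/ 110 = 0.17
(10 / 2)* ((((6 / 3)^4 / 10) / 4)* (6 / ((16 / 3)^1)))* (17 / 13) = 153 / 52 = 2.94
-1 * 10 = -10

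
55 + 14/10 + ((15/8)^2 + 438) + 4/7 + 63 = 1257731/2240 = 561.49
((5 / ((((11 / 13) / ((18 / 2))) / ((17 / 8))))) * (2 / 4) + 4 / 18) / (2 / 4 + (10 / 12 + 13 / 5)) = 7615 / 528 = 14.42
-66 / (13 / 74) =-4884 / 13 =-375.69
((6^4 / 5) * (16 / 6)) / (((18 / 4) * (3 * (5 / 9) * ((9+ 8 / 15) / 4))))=27648 / 715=38.67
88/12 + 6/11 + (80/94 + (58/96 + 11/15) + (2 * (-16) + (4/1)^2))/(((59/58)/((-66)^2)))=-54113876263/915090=-59135.03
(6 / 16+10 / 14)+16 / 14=125 / 56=2.23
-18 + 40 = 22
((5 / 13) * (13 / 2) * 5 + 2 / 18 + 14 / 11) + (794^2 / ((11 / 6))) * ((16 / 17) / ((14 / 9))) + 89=4904694485 / 23562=208161.21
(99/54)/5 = 11/30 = 0.37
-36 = -36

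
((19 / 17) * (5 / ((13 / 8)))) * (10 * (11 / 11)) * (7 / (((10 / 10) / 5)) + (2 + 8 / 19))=284400 / 221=1286.88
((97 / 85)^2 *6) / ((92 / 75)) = 84681 / 13294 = 6.37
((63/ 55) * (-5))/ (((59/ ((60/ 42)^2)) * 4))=-225/ 4543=-0.05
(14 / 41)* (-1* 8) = -2.73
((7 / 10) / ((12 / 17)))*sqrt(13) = 3.58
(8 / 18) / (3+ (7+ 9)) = 4 / 171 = 0.02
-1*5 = -5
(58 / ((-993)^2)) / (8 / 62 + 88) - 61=-82163518075 / 1346942934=-61.00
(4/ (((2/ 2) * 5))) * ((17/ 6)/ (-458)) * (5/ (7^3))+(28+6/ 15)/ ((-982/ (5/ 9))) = -5601878/ 347099193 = -0.02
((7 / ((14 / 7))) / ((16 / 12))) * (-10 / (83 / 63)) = -6615 / 332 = -19.92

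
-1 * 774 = -774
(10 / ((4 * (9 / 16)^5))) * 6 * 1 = 266.37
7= 7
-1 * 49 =-49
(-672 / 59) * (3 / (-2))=1008 / 59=17.08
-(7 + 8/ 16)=-15/ 2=-7.50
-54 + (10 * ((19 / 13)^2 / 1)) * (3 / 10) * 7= -1545 / 169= -9.14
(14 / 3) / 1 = 14 / 3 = 4.67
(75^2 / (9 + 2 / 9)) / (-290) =-10125 / 4814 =-2.10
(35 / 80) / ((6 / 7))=49 / 96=0.51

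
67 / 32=2.09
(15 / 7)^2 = 225 / 49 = 4.59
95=95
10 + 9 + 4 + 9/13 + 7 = 399/13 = 30.69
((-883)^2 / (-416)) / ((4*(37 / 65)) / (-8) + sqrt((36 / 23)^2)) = -1463.57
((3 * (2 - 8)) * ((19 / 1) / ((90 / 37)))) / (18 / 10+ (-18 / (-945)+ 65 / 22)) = -324786 / 11027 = -29.45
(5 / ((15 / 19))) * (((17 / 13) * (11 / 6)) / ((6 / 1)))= 3553 / 1404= 2.53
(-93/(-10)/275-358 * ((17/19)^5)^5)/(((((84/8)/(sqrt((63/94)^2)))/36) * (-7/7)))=306316434961331693589911505971734625022/6015068533853549786303396064377247875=50.92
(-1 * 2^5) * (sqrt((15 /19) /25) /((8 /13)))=-52 * sqrt(285) /95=-9.24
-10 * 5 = -50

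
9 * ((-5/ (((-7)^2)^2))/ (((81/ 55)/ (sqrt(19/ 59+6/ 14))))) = -0.01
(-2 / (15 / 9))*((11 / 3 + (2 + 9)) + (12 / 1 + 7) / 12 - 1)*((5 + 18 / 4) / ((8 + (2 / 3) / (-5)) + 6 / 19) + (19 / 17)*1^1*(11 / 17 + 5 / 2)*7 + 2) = -6852877677 / 13478960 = -508.41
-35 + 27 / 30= -341 / 10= -34.10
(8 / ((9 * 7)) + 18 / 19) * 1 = 1.07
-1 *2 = -2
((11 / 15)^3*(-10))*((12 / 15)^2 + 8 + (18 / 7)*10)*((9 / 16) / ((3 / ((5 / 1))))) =-222277 / 1750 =-127.02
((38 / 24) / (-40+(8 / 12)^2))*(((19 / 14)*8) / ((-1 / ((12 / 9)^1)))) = 361 / 623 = 0.58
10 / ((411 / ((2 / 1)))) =20 / 411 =0.05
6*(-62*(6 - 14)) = 2976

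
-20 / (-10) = 2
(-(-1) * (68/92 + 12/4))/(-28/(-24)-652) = -516/89815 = -0.01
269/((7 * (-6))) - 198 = -8585/42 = -204.40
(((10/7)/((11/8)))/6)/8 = 5/231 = 0.02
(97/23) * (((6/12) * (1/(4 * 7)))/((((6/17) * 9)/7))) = 0.17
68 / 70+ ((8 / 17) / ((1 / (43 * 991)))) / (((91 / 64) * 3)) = 109111822 / 23205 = 4702.08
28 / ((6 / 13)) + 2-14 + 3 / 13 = 1907 / 39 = 48.90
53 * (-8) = -424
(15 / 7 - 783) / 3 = -1822 / 7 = -260.29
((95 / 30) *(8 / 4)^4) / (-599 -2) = -152 / 1803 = -0.08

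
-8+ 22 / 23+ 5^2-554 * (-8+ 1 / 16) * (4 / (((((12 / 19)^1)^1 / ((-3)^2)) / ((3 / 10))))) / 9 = 15406263 / 1840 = 8372.97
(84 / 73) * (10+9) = 1596 / 73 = 21.86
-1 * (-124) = 124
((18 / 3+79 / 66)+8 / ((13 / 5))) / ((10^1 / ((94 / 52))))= 82861 / 44616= 1.86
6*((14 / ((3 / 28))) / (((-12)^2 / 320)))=1742.22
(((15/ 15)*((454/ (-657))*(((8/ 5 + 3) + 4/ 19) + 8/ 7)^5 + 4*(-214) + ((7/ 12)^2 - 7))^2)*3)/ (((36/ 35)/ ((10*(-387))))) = -410492831748.01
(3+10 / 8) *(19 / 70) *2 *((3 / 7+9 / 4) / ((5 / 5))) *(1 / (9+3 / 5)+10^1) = 783275 / 12544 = 62.44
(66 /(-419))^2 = 4356 /175561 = 0.02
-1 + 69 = 68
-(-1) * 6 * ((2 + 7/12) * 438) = 6789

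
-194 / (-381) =194 / 381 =0.51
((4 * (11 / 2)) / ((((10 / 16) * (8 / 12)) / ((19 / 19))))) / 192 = 11 / 40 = 0.28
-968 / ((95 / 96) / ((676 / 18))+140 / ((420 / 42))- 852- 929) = 0.55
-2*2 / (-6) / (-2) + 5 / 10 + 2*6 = 73 / 6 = 12.17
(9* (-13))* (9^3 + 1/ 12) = -341211/ 4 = -85302.75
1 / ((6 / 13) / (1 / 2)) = 13 / 12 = 1.08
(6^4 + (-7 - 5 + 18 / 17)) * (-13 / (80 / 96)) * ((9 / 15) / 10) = -2555982 / 2125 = -1202.82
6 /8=3 /4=0.75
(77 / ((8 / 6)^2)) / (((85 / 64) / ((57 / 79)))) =158004 / 6715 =23.53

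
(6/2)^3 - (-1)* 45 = 72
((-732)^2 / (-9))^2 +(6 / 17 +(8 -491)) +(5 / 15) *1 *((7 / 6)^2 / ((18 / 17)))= 3544534813.78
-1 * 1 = -1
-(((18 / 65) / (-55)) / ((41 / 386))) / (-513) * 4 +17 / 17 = 8351687 / 8354775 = 1.00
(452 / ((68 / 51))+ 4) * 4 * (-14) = -19208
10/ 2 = 5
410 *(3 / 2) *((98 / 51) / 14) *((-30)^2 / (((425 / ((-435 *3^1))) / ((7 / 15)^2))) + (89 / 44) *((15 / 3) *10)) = -42264.88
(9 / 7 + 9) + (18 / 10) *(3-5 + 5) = 549 / 35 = 15.69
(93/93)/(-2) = -1/2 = -0.50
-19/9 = -2.11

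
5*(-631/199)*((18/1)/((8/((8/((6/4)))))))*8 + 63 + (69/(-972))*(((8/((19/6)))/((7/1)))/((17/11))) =-17724770509/12148353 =-1459.03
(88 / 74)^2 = 1936 / 1369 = 1.41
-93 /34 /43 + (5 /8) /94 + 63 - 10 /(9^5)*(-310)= 2044831570807 /32459943888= 63.00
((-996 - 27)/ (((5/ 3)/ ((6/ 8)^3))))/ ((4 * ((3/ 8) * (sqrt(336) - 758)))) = 27621 * sqrt(21)/ 22969120+10468359/ 45938240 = 0.23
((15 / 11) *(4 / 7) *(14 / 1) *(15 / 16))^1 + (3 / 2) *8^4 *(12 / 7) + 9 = 1624977 / 154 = 10551.80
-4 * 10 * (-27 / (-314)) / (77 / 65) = -2.90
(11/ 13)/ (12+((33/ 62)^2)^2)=162539696/ 2320525389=0.07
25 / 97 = 0.26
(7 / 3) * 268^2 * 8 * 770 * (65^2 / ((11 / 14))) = 16653687232000 / 3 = 5551229077333.33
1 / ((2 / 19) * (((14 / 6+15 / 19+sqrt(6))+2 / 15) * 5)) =251256 / 186917 - 308655 * sqrt(6) / 747668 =0.33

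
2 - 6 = -4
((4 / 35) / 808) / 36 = 1 / 254520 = 0.00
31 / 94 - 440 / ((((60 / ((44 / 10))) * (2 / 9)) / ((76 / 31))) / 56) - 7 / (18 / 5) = -1307114953 / 65565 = -19936.17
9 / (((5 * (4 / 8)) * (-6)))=-3 / 5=-0.60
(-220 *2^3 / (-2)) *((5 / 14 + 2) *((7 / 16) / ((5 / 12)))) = 2178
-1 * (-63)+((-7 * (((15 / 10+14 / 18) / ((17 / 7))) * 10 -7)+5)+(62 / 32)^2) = 2158169 / 39168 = 55.10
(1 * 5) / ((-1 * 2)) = -2.50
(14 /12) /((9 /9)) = 7 /6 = 1.17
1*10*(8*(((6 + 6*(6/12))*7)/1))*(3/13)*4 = 60480/13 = 4652.31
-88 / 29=-3.03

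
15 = 15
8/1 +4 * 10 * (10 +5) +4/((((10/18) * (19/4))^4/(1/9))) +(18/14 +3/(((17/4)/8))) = 5960401218649/9692624375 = 614.94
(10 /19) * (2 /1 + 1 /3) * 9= 210 /19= 11.05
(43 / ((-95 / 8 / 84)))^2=92518.43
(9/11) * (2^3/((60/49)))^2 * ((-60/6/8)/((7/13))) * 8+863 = 11793/55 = 214.42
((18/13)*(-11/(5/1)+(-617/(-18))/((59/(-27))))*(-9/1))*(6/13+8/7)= 124799778/348985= 357.61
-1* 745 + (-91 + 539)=-297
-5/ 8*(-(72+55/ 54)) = 19715/ 432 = 45.64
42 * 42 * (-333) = -587412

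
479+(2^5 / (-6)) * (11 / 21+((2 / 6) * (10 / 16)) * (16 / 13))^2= 11819141 / 24843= 475.75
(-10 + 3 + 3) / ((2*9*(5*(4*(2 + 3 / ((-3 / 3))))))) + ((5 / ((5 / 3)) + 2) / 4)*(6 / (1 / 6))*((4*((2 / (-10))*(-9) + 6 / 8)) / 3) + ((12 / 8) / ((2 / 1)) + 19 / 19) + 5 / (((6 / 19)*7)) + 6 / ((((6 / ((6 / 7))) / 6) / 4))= 31967 / 180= 177.59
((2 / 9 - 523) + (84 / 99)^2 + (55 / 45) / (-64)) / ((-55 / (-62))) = -225597385 / 383328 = -588.52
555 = 555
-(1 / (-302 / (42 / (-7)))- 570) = 86067 / 151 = 569.98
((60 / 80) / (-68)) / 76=-3 / 20672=-0.00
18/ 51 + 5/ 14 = 169/ 238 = 0.71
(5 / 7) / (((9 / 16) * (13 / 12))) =320 / 273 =1.17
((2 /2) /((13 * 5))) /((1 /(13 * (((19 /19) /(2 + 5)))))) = 1 /35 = 0.03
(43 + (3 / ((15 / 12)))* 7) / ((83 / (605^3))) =13242418475 / 83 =159547210.54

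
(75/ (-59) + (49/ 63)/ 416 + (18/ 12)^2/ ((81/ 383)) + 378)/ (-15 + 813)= 85568389/ 176275008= 0.49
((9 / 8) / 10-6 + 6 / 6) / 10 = -391 / 800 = -0.49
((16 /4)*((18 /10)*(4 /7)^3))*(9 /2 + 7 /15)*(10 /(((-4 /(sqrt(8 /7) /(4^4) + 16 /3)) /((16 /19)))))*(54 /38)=-106.55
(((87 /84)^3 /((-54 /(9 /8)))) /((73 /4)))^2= 594823321 /369791053922304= 0.00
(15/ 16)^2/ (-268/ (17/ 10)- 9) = -3825/ 725248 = -0.01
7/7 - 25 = -24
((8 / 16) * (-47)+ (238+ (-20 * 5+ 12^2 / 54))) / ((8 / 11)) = 7733 / 48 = 161.10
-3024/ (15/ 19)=-19152/ 5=-3830.40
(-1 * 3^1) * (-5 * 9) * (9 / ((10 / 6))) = 729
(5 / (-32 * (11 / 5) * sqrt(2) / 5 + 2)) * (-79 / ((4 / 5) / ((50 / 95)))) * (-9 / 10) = -9776250 * sqrt(2) / 1165213- 11109375 / 9321704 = -13.06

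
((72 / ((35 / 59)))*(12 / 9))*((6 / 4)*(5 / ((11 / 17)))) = 144432 / 77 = 1875.74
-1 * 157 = -157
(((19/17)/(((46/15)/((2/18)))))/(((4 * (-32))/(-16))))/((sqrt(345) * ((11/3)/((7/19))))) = 7 * sqrt(345)/4748304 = 0.00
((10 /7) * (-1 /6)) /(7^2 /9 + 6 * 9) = -3 /749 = -0.00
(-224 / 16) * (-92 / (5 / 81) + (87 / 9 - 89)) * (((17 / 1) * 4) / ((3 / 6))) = 44831584 / 15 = 2988772.27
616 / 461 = 1.34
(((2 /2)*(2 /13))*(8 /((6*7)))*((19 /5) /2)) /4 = 19 /1365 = 0.01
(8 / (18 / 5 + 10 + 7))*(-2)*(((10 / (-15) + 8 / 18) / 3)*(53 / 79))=8480 / 219699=0.04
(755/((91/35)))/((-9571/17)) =-0.52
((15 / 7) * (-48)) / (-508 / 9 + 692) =-162 / 1001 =-0.16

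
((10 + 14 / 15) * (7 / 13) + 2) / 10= 769 / 975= 0.79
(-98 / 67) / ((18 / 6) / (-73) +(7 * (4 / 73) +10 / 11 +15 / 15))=-39347 / 60568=-0.65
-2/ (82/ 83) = -83/ 41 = -2.02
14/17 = 0.82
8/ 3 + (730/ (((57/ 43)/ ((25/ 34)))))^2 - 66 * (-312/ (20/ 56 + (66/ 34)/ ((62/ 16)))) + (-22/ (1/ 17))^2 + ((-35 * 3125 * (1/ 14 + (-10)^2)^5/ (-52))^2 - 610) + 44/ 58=94318289945474703765712570470533999343295455717083/ 211673005957252741644288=445584875213243938841454400.00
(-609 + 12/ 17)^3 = -1105828081821/ 4913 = -225082043.93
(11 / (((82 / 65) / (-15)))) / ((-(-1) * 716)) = -10725 / 58712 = -0.18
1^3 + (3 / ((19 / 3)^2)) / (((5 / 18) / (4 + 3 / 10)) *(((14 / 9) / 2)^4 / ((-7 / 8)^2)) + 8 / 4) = 1930093543 / 1861537654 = 1.04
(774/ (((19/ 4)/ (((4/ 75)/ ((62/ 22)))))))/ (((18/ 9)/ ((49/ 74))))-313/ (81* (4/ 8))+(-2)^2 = -119481062/ 44130825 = -2.71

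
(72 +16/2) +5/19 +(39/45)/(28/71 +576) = 72011849/897180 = 80.26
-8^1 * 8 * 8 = -512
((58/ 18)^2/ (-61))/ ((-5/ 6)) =1682/ 8235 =0.20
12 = 12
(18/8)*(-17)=-153/4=-38.25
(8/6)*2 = 8/3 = 2.67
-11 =-11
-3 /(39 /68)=-68 /13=-5.23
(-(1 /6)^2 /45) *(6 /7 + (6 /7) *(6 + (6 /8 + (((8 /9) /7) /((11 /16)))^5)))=-990991453448191 /241667341302279816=-0.00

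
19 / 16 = 1.19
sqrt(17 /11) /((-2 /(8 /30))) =-0.17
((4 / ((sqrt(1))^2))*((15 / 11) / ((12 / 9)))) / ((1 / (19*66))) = 5130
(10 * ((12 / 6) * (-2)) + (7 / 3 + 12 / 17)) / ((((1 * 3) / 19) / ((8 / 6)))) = -143260 / 459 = -312.11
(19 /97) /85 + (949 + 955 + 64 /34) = 15714019 /8245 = 1905.88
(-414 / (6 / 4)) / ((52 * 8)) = -69 / 104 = -0.66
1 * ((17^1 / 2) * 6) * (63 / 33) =1071 / 11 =97.36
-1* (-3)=3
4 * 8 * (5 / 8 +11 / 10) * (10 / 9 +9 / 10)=8326 / 75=111.01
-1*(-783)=783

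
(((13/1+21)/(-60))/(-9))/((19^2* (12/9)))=17/129960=0.00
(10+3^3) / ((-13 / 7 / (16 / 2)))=-2072 / 13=-159.38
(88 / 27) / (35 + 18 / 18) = 22 / 243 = 0.09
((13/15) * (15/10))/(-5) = -13/50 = -0.26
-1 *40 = -40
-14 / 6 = -7 / 3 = -2.33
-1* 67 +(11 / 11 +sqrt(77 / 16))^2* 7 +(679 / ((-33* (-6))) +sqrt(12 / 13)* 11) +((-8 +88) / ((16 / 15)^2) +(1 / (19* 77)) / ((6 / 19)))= 22* sqrt(39) / 13 +7* sqrt(77) / 2 +32870 / 693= 88.71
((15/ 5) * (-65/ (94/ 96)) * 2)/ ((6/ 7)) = -21840/ 47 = -464.68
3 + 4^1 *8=35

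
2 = 2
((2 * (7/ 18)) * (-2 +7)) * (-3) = -35/ 3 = -11.67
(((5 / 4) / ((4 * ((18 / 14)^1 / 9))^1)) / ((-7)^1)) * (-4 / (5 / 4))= 1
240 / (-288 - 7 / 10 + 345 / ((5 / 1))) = -2400 / 2197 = -1.09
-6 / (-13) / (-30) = -1 / 65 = -0.02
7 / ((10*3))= 7 / 30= 0.23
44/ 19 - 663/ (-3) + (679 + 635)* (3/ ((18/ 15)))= 66658/ 19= 3508.32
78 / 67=1.16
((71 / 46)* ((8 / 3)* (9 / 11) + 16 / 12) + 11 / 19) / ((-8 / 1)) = -86591 / 115368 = -0.75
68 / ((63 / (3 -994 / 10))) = -32776 / 315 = -104.05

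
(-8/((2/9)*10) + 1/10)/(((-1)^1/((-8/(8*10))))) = -7/20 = -0.35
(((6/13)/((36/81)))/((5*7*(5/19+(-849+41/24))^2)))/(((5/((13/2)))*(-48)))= -29241/26107410004375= -0.00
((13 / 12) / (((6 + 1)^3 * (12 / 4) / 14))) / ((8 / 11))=143 / 7056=0.02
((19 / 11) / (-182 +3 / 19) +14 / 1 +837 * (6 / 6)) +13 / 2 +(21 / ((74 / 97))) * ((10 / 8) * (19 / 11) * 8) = 340797201 / 255670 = 1332.96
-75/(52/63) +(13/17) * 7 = -75593/884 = -85.51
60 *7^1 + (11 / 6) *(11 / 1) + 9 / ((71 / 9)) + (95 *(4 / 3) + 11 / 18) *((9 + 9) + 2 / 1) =3817211 / 1278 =2986.86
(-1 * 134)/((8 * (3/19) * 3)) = -1273/36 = -35.36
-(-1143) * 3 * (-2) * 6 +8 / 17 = -699508 / 17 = -41147.53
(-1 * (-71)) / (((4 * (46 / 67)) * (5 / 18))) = 42813 / 460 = 93.07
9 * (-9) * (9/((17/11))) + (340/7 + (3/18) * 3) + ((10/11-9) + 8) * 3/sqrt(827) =-100587/238-3 * sqrt(827)/9097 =-422.64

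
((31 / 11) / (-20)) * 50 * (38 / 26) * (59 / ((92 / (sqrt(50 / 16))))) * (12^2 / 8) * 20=-4202.53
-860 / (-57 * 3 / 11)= 9460 / 171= 55.32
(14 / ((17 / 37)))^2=928.46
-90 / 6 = -15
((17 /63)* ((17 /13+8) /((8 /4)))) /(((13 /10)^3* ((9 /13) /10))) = 8.26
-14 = -14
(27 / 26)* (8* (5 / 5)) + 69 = 1005 / 13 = 77.31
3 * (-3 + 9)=18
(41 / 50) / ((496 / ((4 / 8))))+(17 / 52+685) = 441899333 / 644800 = 685.33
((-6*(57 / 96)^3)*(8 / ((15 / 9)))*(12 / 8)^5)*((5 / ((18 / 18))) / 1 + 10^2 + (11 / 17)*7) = -13965589323 / 2785280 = -5014.07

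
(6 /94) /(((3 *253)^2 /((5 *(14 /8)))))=0.00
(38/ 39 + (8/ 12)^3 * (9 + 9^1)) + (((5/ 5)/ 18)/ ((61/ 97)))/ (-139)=12513743/ 1984086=6.31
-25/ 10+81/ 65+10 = 8.75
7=7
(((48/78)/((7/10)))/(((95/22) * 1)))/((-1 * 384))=-11/20748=-0.00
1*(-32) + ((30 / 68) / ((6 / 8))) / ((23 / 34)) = -716 / 23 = -31.13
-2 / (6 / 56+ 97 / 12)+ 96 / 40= 927 / 430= 2.16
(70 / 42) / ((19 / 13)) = 65 / 57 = 1.14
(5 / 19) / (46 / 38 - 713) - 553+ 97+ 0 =-6166949 / 13524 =-456.00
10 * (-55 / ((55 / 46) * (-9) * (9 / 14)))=6440 / 81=79.51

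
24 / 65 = 0.37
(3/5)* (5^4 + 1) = 1878/5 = 375.60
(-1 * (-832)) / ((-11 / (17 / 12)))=-3536 / 33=-107.15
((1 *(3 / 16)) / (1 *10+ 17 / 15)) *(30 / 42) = 225 / 18704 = 0.01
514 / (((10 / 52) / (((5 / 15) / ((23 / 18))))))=80184 / 115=697.25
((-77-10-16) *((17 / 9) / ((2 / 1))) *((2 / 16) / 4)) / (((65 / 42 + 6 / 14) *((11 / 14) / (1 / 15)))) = -85799 / 657360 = -0.13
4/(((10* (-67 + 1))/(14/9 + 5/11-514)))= 50687/16335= 3.10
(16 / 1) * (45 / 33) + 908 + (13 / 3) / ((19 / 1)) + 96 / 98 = 28603907 / 30723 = 931.03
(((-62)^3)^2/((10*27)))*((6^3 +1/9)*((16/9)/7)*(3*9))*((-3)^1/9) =-176762333137408/1701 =-103916715542.27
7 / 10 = 0.70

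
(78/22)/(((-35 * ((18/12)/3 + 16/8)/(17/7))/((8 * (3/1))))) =-31824/13475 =-2.36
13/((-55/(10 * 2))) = -52/11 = -4.73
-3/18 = -1/6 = -0.17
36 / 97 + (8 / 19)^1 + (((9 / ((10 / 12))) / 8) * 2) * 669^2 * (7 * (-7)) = -1091283048529 / 18430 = -59212319.51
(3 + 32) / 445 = 7 / 89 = 0.08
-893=-893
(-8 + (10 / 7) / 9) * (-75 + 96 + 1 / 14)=-72865 / 441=-165.23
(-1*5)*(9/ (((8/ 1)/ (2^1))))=-45/ 4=-11.25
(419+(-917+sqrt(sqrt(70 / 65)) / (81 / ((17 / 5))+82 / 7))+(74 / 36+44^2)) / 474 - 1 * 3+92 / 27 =119 * 13^(3 / 4) * 14^(1 / 4) / 26059098+9799 / 2844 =3.45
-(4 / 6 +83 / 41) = -331 / 123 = -2.69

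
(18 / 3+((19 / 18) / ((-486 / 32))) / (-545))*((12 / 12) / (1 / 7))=50061494 / 1191915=42.00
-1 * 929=-929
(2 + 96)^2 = 9604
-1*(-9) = 9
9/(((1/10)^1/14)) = 1260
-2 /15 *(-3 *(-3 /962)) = -3 /2405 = -0.00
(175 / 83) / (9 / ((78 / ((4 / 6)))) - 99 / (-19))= 0.40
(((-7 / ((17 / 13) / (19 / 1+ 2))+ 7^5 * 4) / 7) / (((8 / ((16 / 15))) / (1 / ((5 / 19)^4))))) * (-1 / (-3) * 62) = 526793450596 / 95625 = 5508951.12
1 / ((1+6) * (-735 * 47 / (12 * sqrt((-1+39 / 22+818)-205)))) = -2 * sqrt(297066) / 886655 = -0.00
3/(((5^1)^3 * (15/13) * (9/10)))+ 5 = 5.02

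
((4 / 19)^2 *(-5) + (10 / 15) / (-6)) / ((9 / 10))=-10810 / 29241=-0.37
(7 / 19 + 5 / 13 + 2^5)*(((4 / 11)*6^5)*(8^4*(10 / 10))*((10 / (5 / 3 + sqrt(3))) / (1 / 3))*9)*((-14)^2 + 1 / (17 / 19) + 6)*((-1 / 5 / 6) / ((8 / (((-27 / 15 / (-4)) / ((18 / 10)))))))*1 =7507149863731200 / 46189 - 4504289918238720*sqrt(3) / 46189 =-6376174558.41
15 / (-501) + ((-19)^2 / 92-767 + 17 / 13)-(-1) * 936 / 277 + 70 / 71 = -2975296123563 / 3928129244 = -757.43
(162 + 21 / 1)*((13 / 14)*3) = 7137 / 14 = 509.79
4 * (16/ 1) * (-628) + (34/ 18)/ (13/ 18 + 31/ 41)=-43848078/ 1091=-40190.72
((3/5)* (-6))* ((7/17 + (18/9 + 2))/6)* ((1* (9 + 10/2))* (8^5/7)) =-2949120/17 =-173477.65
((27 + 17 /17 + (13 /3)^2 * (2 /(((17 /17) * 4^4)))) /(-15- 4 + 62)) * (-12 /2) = -32425 /8256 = -3.93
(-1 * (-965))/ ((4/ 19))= 18335/ 4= 4583.75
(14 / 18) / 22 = 7 / 198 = 0.04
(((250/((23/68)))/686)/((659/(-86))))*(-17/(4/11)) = 34174250/5198851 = 6.57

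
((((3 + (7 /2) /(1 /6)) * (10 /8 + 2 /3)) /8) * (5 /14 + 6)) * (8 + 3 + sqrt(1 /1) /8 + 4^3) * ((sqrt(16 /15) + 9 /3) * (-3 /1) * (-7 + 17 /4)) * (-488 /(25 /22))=-81724077963 /2800 - 9080453107 * sqrt(15) /3500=-39235297.46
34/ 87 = 0.39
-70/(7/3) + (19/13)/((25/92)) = -8002/325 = -24.62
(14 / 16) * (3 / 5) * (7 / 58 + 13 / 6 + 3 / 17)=6377 / 4930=1.29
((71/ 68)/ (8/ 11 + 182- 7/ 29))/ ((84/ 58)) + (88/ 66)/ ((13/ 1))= 230213777/ 2161332264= 0.11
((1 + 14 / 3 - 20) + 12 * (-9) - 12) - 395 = -1588 / 3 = -529.33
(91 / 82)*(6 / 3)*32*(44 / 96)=32.55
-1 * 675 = -675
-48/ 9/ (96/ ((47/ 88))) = -47/ 1584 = -0.03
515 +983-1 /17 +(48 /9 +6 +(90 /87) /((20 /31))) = 4469177 /2958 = 1510.88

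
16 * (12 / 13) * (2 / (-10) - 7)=-6912 / 65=-106.34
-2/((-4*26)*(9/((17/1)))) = 17/468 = 0.04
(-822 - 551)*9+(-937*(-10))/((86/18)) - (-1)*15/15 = -446978/43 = -10394.84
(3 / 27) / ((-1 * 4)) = -1 / 36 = -0.03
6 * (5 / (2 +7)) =10 / 3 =3.33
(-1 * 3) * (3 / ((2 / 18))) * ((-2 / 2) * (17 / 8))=172.12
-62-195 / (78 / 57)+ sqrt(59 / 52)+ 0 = -409 / 2+ sqrt(767) / 26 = -203.43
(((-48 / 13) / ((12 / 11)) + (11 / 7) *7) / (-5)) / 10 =-99 / 650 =-0.15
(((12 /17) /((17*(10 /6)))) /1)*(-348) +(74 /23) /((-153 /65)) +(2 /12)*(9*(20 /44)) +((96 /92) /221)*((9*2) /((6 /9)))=-789380491 /85546890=-9.23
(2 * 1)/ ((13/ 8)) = 16/ 13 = 1.23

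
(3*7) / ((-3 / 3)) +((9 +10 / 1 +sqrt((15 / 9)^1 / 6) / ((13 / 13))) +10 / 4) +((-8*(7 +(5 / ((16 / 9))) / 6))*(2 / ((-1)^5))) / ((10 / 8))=sqrt(10) / 6 +961 / 10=96.63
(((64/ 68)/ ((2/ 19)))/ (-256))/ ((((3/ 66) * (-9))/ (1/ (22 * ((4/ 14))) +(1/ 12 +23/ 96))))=9671/ 235008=0.04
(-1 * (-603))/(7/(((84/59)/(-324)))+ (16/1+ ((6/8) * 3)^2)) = -9648/25151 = -0.38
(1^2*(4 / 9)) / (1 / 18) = 8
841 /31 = 27.13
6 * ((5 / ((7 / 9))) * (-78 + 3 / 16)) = -168075 / 56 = -3001.34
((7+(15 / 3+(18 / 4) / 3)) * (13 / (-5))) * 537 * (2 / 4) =-188487 / 20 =-9424.35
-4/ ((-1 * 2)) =2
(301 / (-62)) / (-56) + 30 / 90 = 625 / 1488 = 0.42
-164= -164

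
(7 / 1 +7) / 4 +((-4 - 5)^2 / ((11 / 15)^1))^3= 3587236067 / 2662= 1347571.78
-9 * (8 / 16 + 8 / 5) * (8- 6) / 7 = -27 / 5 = -5.40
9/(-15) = -3/5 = -0.60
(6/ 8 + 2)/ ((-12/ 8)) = -11/ 6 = -1.83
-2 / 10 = -0.20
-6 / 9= -2 / 3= -0.67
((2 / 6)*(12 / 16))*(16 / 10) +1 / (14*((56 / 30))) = 859 / 1960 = 0.44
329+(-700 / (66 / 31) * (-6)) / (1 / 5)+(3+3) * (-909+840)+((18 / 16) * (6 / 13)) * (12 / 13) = 18179376 / 1859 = 9779.12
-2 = -2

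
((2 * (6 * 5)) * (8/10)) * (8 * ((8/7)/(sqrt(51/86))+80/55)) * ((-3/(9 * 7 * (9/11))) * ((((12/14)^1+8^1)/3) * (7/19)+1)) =-11264 * sqrt(4386)/10773 - 34816/513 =-137.11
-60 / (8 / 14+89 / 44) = -18480 / 799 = -23.13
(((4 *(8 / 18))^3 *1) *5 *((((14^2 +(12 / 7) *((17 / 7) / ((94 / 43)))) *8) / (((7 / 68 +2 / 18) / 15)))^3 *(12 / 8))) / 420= 26338381129872898163315048448000 / 192217861336616899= 137023588477807.70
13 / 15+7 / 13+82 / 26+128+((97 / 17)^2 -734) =-32059454 / 56355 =-568.88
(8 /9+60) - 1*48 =116 /9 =12.89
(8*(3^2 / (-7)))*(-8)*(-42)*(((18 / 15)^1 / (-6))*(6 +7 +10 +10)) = 114048 / 5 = 22809.60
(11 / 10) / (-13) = -11 / 130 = -0.08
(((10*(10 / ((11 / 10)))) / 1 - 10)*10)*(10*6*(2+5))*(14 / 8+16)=66349500 / 11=6031772.73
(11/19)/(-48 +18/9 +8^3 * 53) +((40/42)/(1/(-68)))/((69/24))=-266668547/11838330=-22.53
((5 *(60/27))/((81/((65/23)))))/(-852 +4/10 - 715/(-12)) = -130000/265594869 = -0.00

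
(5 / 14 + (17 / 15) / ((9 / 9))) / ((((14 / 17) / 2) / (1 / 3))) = 5321 / 4410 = 1.21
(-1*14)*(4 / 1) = -56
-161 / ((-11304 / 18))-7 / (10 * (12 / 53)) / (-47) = 285257 / 885480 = 0.32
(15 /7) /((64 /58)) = 435 /224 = 1.94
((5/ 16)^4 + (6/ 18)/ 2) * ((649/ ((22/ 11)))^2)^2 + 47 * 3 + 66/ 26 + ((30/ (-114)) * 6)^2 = 28843294727080524527/ 14762901504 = 1953768689.66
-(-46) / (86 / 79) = 1817 / 43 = 42.26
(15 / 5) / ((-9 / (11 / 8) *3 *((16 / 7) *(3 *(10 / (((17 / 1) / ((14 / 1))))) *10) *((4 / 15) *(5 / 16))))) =-187 / 57600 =-0.00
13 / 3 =4.33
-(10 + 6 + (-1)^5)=-15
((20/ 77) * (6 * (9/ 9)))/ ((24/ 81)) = 405/ 77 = 5.26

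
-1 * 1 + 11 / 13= -2 / 13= -0.15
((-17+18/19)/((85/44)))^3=-19335149504/33698267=-573.77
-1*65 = -65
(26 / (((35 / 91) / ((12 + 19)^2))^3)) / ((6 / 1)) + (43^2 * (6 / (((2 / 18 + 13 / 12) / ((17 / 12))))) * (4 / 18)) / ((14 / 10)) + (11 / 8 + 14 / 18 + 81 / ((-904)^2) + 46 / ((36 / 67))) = 435010502105639885851 / 6435576000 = 67594649197.78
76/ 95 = 4/ 5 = 0.80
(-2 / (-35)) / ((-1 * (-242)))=0.00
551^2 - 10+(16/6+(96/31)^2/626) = 273956563157/902379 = 303593.68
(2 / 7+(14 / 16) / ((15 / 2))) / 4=169 / 1680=0.10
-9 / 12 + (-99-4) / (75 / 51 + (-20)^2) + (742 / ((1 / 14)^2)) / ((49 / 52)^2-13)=-3578857953043 / 298034100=-12008.22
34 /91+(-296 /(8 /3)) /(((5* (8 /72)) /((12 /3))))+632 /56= -358331 /455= -787.54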